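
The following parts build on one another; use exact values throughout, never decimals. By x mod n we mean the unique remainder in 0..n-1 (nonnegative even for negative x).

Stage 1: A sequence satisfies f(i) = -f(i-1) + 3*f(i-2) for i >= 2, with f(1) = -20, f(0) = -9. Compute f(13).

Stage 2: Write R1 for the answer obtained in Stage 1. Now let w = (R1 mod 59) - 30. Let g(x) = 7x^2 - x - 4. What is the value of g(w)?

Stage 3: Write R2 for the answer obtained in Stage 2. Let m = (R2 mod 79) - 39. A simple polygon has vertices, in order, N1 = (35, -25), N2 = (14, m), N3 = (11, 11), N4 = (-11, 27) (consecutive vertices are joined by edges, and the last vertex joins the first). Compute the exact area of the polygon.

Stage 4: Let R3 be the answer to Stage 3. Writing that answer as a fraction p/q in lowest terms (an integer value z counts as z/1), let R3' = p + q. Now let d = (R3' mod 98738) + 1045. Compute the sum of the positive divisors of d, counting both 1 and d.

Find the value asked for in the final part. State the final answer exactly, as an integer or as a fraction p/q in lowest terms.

Stage 1: f(2) = -1*(-20) + 3*(-9) = -7; iterating: f(2)=-7, f(3)=-53, f(4)=32, f(5)=-191, f(6)=287, f(7)=-860, f(8)=1721, f(9)=-4301, f(10)=9464, f(11)=-22367, f(12)=50759, f(13)=-117860; answer -117860
Stage 2: R1 = -117860; w = -8; 7*(-8)^2 - 1*(-8)^1 - 4 = (448) + (8) + (-4) = 452; answer 452
Stage 3: R2 = 452; m = 18; cross terms: (35*18 - 14*-25)=980, (14*11 - 11*18)=-44, (11*27 - -11*11)=418, (-11*-25 - 35*27)=-670; twice the area = |684| = 684; area = 342; answer 342
Stage 4: R3 = 342; threaded value p + q = 343; d = 1388; 1388 = 2^2 * 347; sigma = (1 + 2 + 4) * (1 + 347) = 7 * 348 = 2436; answer 2436

2436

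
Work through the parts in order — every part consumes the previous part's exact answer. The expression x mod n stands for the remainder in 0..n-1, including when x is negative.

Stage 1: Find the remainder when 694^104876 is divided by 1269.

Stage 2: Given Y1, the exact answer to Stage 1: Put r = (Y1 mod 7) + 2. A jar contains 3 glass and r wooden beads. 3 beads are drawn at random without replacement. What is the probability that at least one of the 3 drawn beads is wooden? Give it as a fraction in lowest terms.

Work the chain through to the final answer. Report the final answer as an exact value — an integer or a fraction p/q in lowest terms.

Stage 1: squarings mod 1269: 694^1=694, 694^2=685, 694^4=964, 694^8=388, 694^16=802, 694^32=1090, 694^64=316, 694^128=874, 694^256=1207, 694^512=37, 694^1024=100, 694^2048=1117, 694^4096=262, 694^8192=118, 694^16384=1234, 694^32768=1225, 694^65536=667; 694^104876 = 694^4 * 694^8 * 694^32 * 694^128 * 694^256 * 694^2048 * 694^4096 * 694^32768 * 694^65536 = 1036 (mod 1269); answer 1036
Stage 2: Y1 = 1036; r = 2; total draws C(5,3) = 10; complement C(3,3) = 1; favorable 10 - 1 = 9; P = 9/10; answer 9/10

9/10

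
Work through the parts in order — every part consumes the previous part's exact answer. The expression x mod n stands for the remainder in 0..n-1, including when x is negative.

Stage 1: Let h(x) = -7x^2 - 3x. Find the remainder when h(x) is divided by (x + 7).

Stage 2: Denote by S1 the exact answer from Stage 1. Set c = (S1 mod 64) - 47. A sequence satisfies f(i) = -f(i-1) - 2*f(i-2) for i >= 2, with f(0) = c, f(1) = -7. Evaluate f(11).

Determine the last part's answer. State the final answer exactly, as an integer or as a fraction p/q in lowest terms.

Stage 1: remainder = value at the root: -7*(-7)^2 - 3*(-7)^1 = (-343) + (21) = -322; answer -322
Stage 2: S1 = -322; c = 15; f(2) = -1*(-7) - 2*(15) = -23; iterating: f(2)=-23, f(3)=37, f(4)=9, f(5)=-83, f(6)=65, f(7)=101, f(8)=-231, f(9)=29, f(10)=433, f(11)=-491; answer -491

-491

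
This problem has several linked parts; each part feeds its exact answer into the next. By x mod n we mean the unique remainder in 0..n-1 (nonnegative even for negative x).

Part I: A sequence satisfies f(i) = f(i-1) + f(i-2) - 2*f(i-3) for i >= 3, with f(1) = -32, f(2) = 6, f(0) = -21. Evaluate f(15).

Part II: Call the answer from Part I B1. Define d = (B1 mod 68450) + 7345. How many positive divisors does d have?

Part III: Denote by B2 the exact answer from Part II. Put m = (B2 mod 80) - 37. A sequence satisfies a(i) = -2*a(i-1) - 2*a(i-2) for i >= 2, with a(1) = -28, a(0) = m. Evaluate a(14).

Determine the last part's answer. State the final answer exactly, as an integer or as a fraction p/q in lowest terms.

-8064

Part I: f(3) = 1*(6) + 1*(-32) - 2*(-21) = 16; iterating: f(3)=16, f(4)=86, f(5)=90, f(6)=144, f(7)=62, f(8)=26, f(9)=-200, f(10)=-298, f(11)=-550, f(12)=-448, f(13)=-402, f(14)=250, f(15)=744; answer 744
Part II: B1 = 744; d = 8089; 8089 is prime, so its only divisors are 1 and 8089; count = 2; answer 2
Part III: B2 = 2; m = -35; a(2) = -2*(-28) - 2*(-35) = 126; iterating: a(2)=126, a(3)=-196, a(4)=140, a(5)=112, a(6)=-504, a(7)=784, a(8)=-560, a(9)=-448, a(10)=2016, a(11)=-3136, a(12)=2240, a(13)=1792, a(14)=-8064; answer -8064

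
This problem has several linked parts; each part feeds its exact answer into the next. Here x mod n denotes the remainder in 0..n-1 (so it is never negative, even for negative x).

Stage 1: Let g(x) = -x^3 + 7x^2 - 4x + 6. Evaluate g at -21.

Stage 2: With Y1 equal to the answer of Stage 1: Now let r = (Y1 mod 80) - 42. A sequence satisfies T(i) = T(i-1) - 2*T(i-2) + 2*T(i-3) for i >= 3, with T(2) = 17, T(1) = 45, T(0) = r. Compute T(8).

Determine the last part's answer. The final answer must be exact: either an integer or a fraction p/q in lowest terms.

-109

Stage 1: -1*(-21)^3 + 7*(-21)^2 - 4*(-21)^1 + 6 = (9261) + (3087) + (84) + (6) = 12438; answer 12438
Stage 2: Y1 = 12438; r = -4; T(3) = 1*(17) - 2*(45) + 2*(-4) = -81; iterating: T(3)=-81, T(4)=-25, T(5)=171, T(6)=59, T(7)=-333, T(8)=-109; answer -109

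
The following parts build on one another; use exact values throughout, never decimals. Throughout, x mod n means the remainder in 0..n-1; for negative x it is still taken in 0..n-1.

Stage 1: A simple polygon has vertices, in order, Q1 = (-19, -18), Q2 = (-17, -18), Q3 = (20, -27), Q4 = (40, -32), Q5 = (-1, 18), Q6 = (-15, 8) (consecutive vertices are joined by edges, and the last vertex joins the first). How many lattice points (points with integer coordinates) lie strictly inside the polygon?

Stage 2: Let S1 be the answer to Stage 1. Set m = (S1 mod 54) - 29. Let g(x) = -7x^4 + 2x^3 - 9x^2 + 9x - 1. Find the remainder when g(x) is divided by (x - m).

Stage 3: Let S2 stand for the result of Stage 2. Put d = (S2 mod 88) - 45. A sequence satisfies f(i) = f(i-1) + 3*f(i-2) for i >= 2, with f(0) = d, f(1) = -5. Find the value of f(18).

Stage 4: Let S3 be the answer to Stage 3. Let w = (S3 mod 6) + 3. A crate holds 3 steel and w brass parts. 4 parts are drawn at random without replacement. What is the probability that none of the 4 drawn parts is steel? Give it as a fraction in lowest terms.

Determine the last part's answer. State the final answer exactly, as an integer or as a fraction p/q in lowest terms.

Stage 1: cross terms: (-19*-18 - -17*-18)=36, (-17*-27 - 20*-18)=819, (20*-32 - 40*-27)=440, (40*18 - -1*-32)=688, (-1*8 - -15*18)=262, (-15*-18 - -19*8)=422; twice the area = |2667| = 2667; area = 2667/2; boundary points = 2 + 1 + 5 + 1 + 2 + 2 = 13; strictly interior points = area - boundary/2 + 1 = 1328; answer 1328
Stage 2: S1 = 1328; m = 3; remainder = value at the root: -7*(3)^4 + 2*(3)^3 - 9*(3)^2 + 9*(3)^1 - 1 = (-567) + (54) + (-81) + (27) + (-1) = -568; answer -568
Stage 3: S2 = -568; d = 3; f(2) = 1*(-5) + 3*(3) = 4; iterating: f(2)=4, f(3)=-11, f(4)=1, f(5)=-32, f(6)=-29, f(7)=-125, f(8)=-212, f(9)=-587, f(10)=-1223, f(11)=-2984, f(12)=-6653, f(13)=-15605, f(14)=-35564, f(15)=-82379, f(16)=-189071, f(17)=-436208, f(18)=-1003421; answer -1003421
Stage 4: S3 = -1003421; w = 4; total draws C(7,4) = 35; favorable C(4,4) = 1; P = 1/35; answer 1/35

1/35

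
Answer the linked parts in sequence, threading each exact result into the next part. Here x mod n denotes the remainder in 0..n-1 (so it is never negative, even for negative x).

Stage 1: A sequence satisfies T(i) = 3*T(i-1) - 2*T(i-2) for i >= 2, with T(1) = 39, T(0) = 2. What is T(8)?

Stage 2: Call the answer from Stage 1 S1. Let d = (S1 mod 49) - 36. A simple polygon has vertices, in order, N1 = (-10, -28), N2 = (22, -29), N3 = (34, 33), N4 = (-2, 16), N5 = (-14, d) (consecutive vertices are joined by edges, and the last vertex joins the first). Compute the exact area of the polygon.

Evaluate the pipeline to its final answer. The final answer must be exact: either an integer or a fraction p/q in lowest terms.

1894

Stage 1: T(2) = 3*(39) - 2*(2) = 113; iterating: T(2)=113, T(3)=261, T(4)=557, T(5)=1149, T(6)=2333, T(7)=4701, T(8)=9437; answer 9437
Stage 2: S1 = 9437; d = -7; cross terms: (-10*-29 - 22*-28)=906, (22*33 - 34*-29)=1712, (34*16 - -2*33)=610, (-2*-7 - -14*16)=238, (-14*-28 - -10*-7)=322; twice the area = |3788| = 3788; area = 1894; answer 1894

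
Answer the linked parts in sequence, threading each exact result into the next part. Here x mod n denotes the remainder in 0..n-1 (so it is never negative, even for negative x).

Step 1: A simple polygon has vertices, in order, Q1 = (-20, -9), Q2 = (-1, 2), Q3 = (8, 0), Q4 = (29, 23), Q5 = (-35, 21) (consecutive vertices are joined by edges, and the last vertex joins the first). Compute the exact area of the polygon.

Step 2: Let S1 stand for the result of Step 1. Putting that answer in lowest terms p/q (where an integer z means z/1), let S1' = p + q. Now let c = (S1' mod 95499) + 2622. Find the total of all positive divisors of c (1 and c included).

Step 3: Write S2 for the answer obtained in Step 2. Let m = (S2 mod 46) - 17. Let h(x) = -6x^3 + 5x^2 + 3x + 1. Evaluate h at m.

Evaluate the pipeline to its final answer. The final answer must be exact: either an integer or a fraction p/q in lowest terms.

-107

Step 1: cross terms: (-20*2 - -1*-9)=-49, (-1*0 - 8*2)=-16, (8*23 - 29*0)=184, (29*21 - -35*23)=1414, (-35*-9 - -20*21)=735; twice the area = |2268| = 2268; area = 1134; answer 1134
Step 2: S1 = 1134; threaded value p + q = 1135; c = 3757; 3757 = 13 * 17^2; sigma = (1 + 13) * (1 + 17 + 289) = 14 * 307 = 4298; answer 4298
Step 3: S2 = 4298; m = 3; -6*(3)^3 + 5*(3)^2 + 3*(3)^1 + 1 = (-162) + (45) + (9) + (1) = -107; answer -107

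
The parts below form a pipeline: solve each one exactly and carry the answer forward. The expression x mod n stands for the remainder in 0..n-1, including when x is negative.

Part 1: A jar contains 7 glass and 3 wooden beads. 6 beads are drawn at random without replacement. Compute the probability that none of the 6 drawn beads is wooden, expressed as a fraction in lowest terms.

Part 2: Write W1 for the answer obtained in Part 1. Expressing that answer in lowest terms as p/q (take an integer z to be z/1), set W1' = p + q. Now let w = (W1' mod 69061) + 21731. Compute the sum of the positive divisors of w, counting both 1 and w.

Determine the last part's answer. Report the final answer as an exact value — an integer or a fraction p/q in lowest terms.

Part 1: total draws C(10,6) = 210; favorable C(7,6) = 7; P = 1/30; answer 1/30
Part 2: W1 = 1/30; threaded value p + q = 31; w = 21762; 21762 = 2 * 3^3 * 13 * 31; sigma = (1 + 2) * (1 + 3 + 9 + 27) * (1 + 13) * (1 + 31) = 3 * 40 * 14 * 32 = 53760; answer 53760

53760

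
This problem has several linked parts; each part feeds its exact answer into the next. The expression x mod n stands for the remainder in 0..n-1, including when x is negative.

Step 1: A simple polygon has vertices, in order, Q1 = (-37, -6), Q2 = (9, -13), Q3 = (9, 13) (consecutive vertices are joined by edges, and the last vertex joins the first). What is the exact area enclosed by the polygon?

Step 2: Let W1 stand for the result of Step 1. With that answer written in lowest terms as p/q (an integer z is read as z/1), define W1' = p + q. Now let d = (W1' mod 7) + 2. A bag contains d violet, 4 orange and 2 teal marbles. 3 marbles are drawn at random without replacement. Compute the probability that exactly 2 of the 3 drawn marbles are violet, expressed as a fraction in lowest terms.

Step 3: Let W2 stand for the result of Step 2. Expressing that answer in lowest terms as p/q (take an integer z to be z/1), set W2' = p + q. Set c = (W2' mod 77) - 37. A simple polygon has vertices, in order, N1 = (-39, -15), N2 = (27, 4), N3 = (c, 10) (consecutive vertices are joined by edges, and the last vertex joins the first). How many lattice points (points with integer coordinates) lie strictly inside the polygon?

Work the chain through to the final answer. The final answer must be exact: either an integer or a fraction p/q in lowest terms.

510

Step 1: cross terms: (-37*-13 - 9*-6)=535, (9*13 - 9*-13)=234, (9*-6 - -37*13)=427; twice the area = |1196| = 1196; area = 598; answer 598
Step 2: W1 = 598; threaded value p + q = 599; d = 6; total draws C(12,3) = 220; favorable C(6,2)*C(6,1) = 90; P = 9/22; answer 9/22
Step 3: W2 = 9/22; threaded value p + q = 31; c = -6; cross terms: (-39*4 - 27*-15)=249, (27*10 - -6*4)=294, (-6*-15 - -39*10)=480; twice the area = |1023| = 1023; area = 1023/2; boundary points = 1 + 3 + 1 = 5; strictly interior points = area - boundary/2 + 1 = 510; answer 510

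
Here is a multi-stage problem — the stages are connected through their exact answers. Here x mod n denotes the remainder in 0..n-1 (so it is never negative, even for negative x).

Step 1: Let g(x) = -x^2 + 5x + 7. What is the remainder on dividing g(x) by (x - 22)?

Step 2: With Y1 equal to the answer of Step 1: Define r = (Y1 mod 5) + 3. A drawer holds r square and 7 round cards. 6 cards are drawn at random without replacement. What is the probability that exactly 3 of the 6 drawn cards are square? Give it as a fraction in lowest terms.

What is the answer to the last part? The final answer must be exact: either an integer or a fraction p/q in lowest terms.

175/429

Step 1: remainder = value at the root: -1*(22)^2 + 5*(22)^1 + 7 = (-484) + (110) + (7) = -367; answer -367
Step 2: Y1 = -367; r = 6; total draws C(13,6) = 1716; favorable C(6,3)*C(7,3) = 700; P = 175/429; answer 175/429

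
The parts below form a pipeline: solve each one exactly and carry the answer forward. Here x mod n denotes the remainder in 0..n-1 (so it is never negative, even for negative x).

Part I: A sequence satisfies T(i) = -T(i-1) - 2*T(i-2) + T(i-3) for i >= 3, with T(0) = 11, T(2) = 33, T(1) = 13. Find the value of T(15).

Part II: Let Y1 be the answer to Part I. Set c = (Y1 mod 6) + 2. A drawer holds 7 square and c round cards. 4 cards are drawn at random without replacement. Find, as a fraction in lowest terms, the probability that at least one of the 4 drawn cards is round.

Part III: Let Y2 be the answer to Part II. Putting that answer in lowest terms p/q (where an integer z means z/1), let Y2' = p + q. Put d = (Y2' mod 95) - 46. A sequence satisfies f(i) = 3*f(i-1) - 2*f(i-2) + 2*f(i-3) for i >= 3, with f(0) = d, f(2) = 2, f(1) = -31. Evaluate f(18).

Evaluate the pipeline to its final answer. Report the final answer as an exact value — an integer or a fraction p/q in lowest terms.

Part I: T(3) = -1*(33) - 2*(13) + 1*(11) = -48; iterating: T(3)=-48, T(4)=-5, T(5)=134, T(6)=-172, T(7)=-101, T(8)=579, T(9)=-549, T(10)=-710, T(11)=2387, T(12)=-1516, T(13)=-3968, T(14)=9387, T(15)=-2967; answer -2967
Part II: Y1 = -2967; c = 5; total draws C(12,4) = 495; complement C(7,4) = 35; favorable 495 - 35 = 460; P = 92/99; answer 92/99
Part III: Y2 = 92/99; threaded value p + q = 191; d = -45; f(3) = 3*(2) - 2*(-31) + 2*(-45) = -22; iterating: f(3)=-22, f(4)=-132, f(5)=-348, f(6)=-824, f(7)=-2040, f(8)=-5168, f(9)=-13072, f(10)=-32960, f(11)=-83072, f(12)=-209440, f(13)=-528096, f(14)=-1331552, f(15)=-3357344, f(16)=-8465120, f(17)=-21343776, f(18)=-53815776; answer -53815776

-53815776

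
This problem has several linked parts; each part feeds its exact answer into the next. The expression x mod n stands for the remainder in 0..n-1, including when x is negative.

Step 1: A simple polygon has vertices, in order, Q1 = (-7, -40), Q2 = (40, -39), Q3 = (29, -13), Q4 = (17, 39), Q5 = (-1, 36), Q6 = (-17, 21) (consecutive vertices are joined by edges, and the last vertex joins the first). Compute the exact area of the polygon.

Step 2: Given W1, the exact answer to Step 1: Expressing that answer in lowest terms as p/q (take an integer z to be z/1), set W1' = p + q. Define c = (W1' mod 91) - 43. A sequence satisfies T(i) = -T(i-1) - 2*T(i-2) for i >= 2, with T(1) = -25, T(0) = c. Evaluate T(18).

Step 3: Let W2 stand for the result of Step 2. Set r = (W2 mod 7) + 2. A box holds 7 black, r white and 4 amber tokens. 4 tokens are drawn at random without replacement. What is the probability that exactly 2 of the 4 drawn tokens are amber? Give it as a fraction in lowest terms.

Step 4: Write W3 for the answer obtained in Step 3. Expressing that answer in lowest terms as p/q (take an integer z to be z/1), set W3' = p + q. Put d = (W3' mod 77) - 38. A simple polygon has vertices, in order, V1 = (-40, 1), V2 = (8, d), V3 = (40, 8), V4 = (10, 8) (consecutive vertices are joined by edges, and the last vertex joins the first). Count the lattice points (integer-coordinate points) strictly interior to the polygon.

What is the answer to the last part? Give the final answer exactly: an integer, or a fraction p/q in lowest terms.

Step 1: cross terms: (-7*-39 - 40*-40)=1873, (40*-13 - 29*-39)=611, (29*39 - 17*-13)=1352, (17*36 - -1*39)=651, (-1*21 - -17*36)=591, (-17*-40 - -7*21)=827; twice the area = |5905| = 5905; area = 5905/2; answer 5905/2
Step 2: W1 = 5905/2; threaded value p + q = 5907; c = 40; T(2) = -1*(-25) - 2*(40) = -55; iterating: T(2)=-55, T(3)=105, T(4)=5, T(5)=-215, T(6)=205, T(7)=225, T(8)=-635, T(9)=185, T(10)=1085, T(11)=-1455, T(12)=-715, T(13)=3625, T(14)=-2195, T(15)=-5055, T(16)=9445, T(17)=665, T(18)=-19555; answer -19555
Step 3: W2 = -19555; r = 5; total draws C(16,4) = 1820; favorable C(4,2)*C(12,2) = 396; P = 99/455; answer 99/455
Step 4: W3 = 99/455; threaded value p + q = 554; d = -23; cross terms: (-40*-23 - 8*1)=912, (8*8 - 40*-23)=984, (40*8 - 10*8)=240, (10*1 - -40*8)=330; twice the area = |2466| = 2466; area = 1233; boundary points = 24 + 1 + 30 + 1 = 56; strictly interior points = area - boundary/2 + 1 = 1206; answer 1206

1206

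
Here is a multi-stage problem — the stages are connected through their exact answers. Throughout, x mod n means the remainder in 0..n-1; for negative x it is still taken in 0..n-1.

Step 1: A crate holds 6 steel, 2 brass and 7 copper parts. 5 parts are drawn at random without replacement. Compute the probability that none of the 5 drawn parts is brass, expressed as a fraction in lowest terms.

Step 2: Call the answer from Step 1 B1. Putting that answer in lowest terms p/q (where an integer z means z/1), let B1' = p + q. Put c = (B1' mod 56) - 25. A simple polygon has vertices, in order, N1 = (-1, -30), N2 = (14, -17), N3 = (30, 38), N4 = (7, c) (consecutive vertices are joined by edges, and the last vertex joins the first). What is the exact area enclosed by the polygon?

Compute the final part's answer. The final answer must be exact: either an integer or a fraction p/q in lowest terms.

Step 1: total draws C(15,5) = 3003; favorable C(13,5) = 1287; P = 3/7; answer 3/7
Step 2: B1 = 3/7; threaded value p + q = 10; c = -15; cross terms: (-1*-17 - 14*-30)=437, (14*38 - 30*-17)=1042, (30*-15 - 7*38)=-716, (7*-30 - -1*-15)=-225; twice the area = |538| = 538; area = 269; answer 269

269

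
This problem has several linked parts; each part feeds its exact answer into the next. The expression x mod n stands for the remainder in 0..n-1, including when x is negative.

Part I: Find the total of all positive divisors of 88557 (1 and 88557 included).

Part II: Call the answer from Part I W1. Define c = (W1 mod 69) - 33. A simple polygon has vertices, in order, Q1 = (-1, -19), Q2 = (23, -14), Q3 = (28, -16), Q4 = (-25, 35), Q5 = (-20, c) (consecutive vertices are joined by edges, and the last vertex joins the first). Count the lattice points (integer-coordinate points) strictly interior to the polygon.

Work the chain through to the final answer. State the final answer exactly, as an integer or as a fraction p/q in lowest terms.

Part I: 88557 = 3 * 7 * 4217; sigma = (1 + 3) * (1 + 7) * (1 + 4217) = 4 * 8 * 4218 = 134976; answer 134976
Part II: W1 = 134976; c = -21; cross terms: (-1*-14 - 23*-19)=451, (23*-16 - 28*-14)=24, (28*35 - -25*-16)=580, (-25*-21 - -20*35)=1225, (-20*-19 - -1*-21)=359; twice the area = |2639| = 2639; area = 2639/2; boundary points = 1 + 1 + 1 + 1 + 1 = 5; strictly interior points = area - boundary/2 + 1 = 1318; answer 1318

1318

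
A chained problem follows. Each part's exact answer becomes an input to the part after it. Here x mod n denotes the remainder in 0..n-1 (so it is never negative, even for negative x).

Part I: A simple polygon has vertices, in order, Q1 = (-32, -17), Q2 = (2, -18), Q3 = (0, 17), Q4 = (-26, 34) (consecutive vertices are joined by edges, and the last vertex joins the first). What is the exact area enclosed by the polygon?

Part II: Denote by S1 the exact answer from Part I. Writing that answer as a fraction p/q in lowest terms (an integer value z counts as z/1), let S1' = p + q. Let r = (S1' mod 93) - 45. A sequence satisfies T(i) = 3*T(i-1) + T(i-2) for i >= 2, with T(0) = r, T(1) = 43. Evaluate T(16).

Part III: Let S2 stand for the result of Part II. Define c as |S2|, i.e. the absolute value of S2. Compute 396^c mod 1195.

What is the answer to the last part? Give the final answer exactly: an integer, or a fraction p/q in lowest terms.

Part I: cross terms: (-32*-18 - 2*-17)=610, (2*17 - 0*-18)=34, (0*34 - -26*17)=442, (-26*-17 - -32*34)=1530; twice the area = |2616| = 2616; area = 1308; answer 1308
Part II: S1 = 1308; threaded value p + q = 1309; r = -38; T(2) = 3*(43) + 1*(-38) = 91; iterating: T(2)=91, T(3)=316, T(4)=1039, T(5)=3433, T(6)=11338, T(7)=37447, T(8)=123679, T(9)=408484, T(10)=1349131, T(11)=4455877, T(12)=14716762, T(13)=48606163, T(14)=160535251, T(15)=530211916, T(16)=1751170999; answer 1751170999
Part III: S2 = 1751170999; c = 1751170999; squarings mod 1195: 396^1=396, 396^2=271, 396^4=546, 396^8=561, 396^16=436, 396^32=91, 396^64=1111, 396^128=1081, 396^256=1046, 396^512=691, 396^1024=676, 396^2048=486, 396^4096=781, 396^8192=511, 396^16384=611, 396^32768=481, 396^65536=726, 396^131072=81, 396^262144=586, 396^524288=431, 396^1048576=536, 396^2097152=496, 396^4194304=1041, 396^8388608=1011, 396^16777216=396, 396^33554432=271, 396^67108864=546, 396^134217728=561, 396^268435456=436, 396^536870912=91, 396^1073741824=1111; 396^1751170999 = 396^1 * 396^2 * 396^4 * 396^16 * 396^32 * 396^128 * 396^256 * 396^512 * 396^1024 * 396^2048 * 396^4096 * 396^8192 * 396^32768 * 396^2097152 * 396^4194304 * 396^134217728 * 396^536870912 * 396^1073741824 = 611 (mod 1195); answer 611

611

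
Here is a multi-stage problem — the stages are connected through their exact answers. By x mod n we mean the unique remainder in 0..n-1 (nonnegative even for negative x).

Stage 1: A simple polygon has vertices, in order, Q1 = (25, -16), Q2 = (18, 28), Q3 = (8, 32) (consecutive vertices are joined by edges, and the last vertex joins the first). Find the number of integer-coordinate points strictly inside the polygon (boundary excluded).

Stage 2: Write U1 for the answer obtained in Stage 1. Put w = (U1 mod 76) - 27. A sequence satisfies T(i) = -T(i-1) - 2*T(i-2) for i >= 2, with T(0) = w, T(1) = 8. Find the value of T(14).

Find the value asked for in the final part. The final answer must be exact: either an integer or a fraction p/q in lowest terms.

780

Stage 1: cross terms: (25*28 - 18*-16)=988, (18*32 - 8*28)=352, (8*-16 - 25*32)=-928; twice the area = |412| = 412; area = 206; boundary points = 1 + 2 + 1 = 4; strictly interior points = area - boundary/2 + 1 = 205; answer 205
Stage 2: U1 = 205; w = 26; T(2) = -1*(8) - 2*(26) = -60; iterating: T(2)=-60, T(3)=44, T(4)=76, T(5)=-164, T(6)=12, T(7)=316, T(8)=-340, T(9)=-292, T(10)=972, T(11)=-388, T(12)=-1556, T(13)=2332, T(14)=780; answer 780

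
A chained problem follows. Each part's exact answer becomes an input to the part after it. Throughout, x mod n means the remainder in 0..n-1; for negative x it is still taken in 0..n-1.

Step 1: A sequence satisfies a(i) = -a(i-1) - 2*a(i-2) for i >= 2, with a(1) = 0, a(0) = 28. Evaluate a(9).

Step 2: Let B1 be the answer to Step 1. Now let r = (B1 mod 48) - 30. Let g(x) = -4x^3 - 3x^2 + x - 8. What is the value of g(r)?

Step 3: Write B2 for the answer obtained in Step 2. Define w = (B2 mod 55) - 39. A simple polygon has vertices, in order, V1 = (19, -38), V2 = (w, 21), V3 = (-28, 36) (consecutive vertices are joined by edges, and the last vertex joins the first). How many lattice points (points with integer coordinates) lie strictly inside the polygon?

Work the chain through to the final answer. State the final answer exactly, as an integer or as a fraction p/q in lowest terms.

Step 1: a(2) = -1*(0) - 2*(28) = -56; iterating: a(2)=-56, a(3)=56, a(4)=56, a(5)=-168, a(6)=56, a(7)=280, a(8)=-392, a(9)=-168; answer -168
Step 2: B1 = -168; r = -6; -4*(-6)^3 - 3*(-6)^2 + 1*(-6)^1 - 8 = (864) + (-108) + (-6) + (-8) = 742; answer 742
Step 3: B2 = 742; w = -12; cross terms: (19*21 - -12*-38)=-57, (-12*36 - -28*21)=156, (-28*-38 - 19*36)=380; twice the area = |479| = 479; area = 479/2; boundary points = 1 + 1 + 1 = 3; strictly interior points = area - boundary/2 + 1 = 239; answer 239

239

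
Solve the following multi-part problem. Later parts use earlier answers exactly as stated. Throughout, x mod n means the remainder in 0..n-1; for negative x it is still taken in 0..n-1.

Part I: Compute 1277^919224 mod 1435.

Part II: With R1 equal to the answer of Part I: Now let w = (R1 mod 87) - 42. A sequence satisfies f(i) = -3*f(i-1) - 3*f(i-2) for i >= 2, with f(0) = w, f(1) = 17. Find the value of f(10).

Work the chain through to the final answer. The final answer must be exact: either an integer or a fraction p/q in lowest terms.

-5589

Part I: squarings mod 1435: 1277^1=1277, 1277^2=569, 1277^4=886, 1277^8=51, 1277^16=1166, 1277^32=611, 1277^64=221, 1277^128=51, 1277^256=1166, 1277^512=611, 1277^1024=221, 1277^2048=51, 1277^4096=1166, 1277^8192=611, 1277^16384=221, 1277^32768=51, 1277^65536=1166, 1277^131072=611, 1277^262144=221, 1277^524288=51; 1277^919224 = 1277^8 * 1277^16 * 1277^32 * 1277^128 * 1277^512 * 1277^1024 * 1277^131072 * 1277^262144 * 1277^524288 = 631 (mod 1435); answer 631
Part II: R1 = 631; w = -20; f(2) = -3*(17) - 3*(-20) = 9; iterating: f(2)=9, f(3)=-78, f(4)=207, f(5)=-387, f(6)=540, f(7)=-459, f(8)=-243, f(9)=2106, f(10)=-5589; answer -5589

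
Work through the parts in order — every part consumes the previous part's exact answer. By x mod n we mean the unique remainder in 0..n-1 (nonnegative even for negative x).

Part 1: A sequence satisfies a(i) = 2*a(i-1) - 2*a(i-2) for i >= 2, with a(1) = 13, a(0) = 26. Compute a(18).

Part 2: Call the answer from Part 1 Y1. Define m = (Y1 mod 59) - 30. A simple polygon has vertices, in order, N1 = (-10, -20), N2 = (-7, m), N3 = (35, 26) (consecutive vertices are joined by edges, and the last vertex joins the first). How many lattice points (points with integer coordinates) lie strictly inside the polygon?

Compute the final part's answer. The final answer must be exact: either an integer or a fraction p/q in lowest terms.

Part 1: a(2) = 2*(13) - 2*(26) = -26; iterating: a(2)=-26, a(3)=-78, a(4)=-104, a(5)=-52, a(6)=104, a(7)=312, a(8)=416, a(9)=208, a(10)=-416, a(11)=-1248, a(12)=-1664, a(13)=-832, a(14)=1664, a(15)=4992, a(16)=6656, a(17)=3328, a(18)=-6656; answer -6656
Part 2: Y1 = -6656; m = -19; cross terms: (-10*-19 - -7*-20)=50, (-7*26 - 35*-19)=483, (35*-20 - -10*26)=-440; twice the area = |93| = 93; area = 93/2; boundary points = 1 + 3 + 1 = 5; strictly interior points = area - boundary/2 + 1 = 45; answer 45

45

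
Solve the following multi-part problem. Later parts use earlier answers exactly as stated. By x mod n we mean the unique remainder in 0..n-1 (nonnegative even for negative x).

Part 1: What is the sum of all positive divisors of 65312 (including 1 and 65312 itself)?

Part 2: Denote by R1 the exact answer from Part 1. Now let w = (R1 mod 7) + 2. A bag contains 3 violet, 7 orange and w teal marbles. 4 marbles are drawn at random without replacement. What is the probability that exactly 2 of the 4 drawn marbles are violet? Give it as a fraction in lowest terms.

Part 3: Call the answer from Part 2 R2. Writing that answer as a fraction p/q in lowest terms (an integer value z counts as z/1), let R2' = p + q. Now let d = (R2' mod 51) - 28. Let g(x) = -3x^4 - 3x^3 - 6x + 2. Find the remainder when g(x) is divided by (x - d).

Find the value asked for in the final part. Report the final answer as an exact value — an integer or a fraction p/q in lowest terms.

-56950

Part 1: 65312 = 2^5 * 13 * 157; sigma = (1 + 2 + 4 + 8 + 16 + 32) * (1 + 13) * (1 + 157) = 63 * 14 * 158 = 139356; answer 139356
Part 2: R1 = 139356; w = 2; total draws C(12,4) = 495; favorable C(3,2)*C(9,2) = 108; P = 12/55; answer 12/55
Part 3: R2 = 12/55; threaded value p + q = 67; d = -12; remainder = value at the root: -3*(-12)^4 - 3*(-12)^3 - 6*(-12)^1 + 2 = (-62208) + (5184) + (72) + (2) = -56950; answer -56950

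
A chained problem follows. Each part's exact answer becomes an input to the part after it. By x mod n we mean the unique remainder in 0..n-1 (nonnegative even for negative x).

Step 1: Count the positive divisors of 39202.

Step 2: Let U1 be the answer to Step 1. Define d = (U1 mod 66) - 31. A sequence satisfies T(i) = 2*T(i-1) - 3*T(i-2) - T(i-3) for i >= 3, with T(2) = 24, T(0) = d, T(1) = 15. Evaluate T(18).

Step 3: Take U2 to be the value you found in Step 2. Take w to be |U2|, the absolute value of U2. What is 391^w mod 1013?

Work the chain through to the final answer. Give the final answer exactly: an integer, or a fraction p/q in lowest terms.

876

Step 1: 39202 = 2 * 17 * 1153; number of divisors = (1+1) * (1+1) * (1+1) = 8; answer 8
Step 2: U1 = 8; d = -23; T(3) = 2*(24) - 3*(15) - 1*(-23) = 26; iterating: T(3)=26, T(4)=-35, T(5)=-172, T(6)=-265, T(7)=21, T(8)=1009, T(9)=2220, T(10)=1392, T(11)=-4885, T(12)=-16166, T(13)=-19069, T(14)=15245, T(15)=103863, T(16)=181060, T(17)=35286, T(18)=-576471; answer -576471
Step 3: U2 = -576471; w = 576471; squarings mod 1013: 391^1=391, 391^2=931, 391^4=646, 391^8=973, 391^16=587, 391^32=149, 391^64=928, 391^128=134, 391^256=735, 391^512=296, 391^1024=498, 391^2048=832, 391^4096=345, 391^8192=504, 391^16384=766, 391^32768=229, 391^65536=778, 391^131072=523, 391^262144=19, 391^524288=361; 391^576471 = 391^1 * 391^2 * 391^4 * 391^16 * 391^64 * 391^128 * 391^256 * 391^512 * 391^2048 * 391^16384 * 391^32768 * 391^524288 = 876 (mod 1013); answer 876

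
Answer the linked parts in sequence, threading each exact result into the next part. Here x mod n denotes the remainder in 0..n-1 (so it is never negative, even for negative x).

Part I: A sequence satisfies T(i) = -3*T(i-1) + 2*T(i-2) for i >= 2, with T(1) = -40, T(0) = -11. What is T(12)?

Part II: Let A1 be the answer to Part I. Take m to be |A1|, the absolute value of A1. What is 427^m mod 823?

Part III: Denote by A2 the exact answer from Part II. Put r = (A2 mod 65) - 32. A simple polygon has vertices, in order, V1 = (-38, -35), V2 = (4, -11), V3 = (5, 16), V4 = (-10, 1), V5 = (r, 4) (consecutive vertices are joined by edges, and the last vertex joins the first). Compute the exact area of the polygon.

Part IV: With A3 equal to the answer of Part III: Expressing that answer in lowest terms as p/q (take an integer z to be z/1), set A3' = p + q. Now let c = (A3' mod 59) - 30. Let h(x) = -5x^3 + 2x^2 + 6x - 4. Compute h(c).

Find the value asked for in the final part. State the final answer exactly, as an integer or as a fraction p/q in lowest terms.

-103

Part I: T(2) = -3*(-40) + 2*(-11) = 98; iterating: T(2)=98, T(3)=-374, T(4)=1318, T(5)=-4702, T(6)=16742, T(7)=-59630, T(8)=212374, T(9)=-756382, T(10)=2693894, T(11)=-9594446, T(12)=34171126; answer 34171126
Part II: A1 = 34171126; m = 34171126; squarings mod 823: 427^1=427, 427^2=446, 427^4=573, 427^8=775, 427^16=658, 427^32=66, 427^64=241, 427^128=471, 427^256=454, 427^512=366, 427^1024=630, 427^2048=214, 427^4096=531, 427^8192=495, 427^16384=594, 427^32768=592, 427^65536=689, 427^131072=673, 427^262144=279, 427^524288=479, 427^1048576=647, 427^2097152=525, 427^4194304=743, 427^8388608=639, 427^16777216=113, 427^33554432=424; 427^34171126 = 427^2 * 427^4 * 427^16 * 427^32 * 427^64 * 427^128 * 427^2048 * 427^8192 * 427^16384 * 427^65536 * 427^524288 * 427^33554432 = 196 (mod 823); answer 196
Part III: A2 = 196; r = -31; cross terms: (-38*-11 - 4*-35)=558, (4*16 - 5*-11)=119, (5*1 - -10*16)=165, (-10*4 - -31*1)=-9, (-31*-35 - -38*4)=1237; twice the area = |2070| = 2070; area = 1035; answer 1035
Part IV: A3 = 1035; threaded value p + q = 1036; c = 3; -5*(3)^3 + 2*(3)^2 + 6*(3)^1 - 4 = (-135) + (18) + (18) + (-4) = -103; answer -103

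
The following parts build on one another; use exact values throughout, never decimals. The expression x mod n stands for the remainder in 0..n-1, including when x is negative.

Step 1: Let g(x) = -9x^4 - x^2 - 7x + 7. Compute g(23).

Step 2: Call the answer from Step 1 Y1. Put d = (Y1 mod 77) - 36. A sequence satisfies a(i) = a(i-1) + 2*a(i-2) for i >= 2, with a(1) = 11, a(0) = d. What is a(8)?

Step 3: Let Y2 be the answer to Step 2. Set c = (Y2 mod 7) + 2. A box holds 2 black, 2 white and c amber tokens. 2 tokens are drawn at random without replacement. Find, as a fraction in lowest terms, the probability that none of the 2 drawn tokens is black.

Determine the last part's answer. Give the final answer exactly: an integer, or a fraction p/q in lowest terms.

2/5

Step 1: -9*(23)^4 - 1*(23)^2 - 7*(23)^1 + 7 = (-2518569) + (-529) + (-161) + (7) = -2519252; answer -2519252
Step 2: Y1 = -2519252; d = -2; a(2) = 1*(11) + 2*(-2) = 7; iterating: a(2)=7, a(3)=29, a(4)=43, a(5)=101, a(6)=187, a(7)=389, a(8)=763; answer 763
Step 3: Y2 = 763; c = 2; total draws C(6,2) = 15; favorable C(4,2) = 6; P = 2/5; answer 2/5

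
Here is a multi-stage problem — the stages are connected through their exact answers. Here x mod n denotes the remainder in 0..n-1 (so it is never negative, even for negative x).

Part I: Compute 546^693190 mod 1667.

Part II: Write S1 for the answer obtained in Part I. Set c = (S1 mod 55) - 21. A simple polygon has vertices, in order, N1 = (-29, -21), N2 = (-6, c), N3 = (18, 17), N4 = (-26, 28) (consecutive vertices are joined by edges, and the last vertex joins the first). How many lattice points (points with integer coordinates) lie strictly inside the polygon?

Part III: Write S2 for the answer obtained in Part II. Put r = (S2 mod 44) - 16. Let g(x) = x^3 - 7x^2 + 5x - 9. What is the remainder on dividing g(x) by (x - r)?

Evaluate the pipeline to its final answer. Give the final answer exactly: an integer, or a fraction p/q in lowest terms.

Part I: squarings mod 1667: 546^1=546, 546^2=1390, 546^4=47, 546^8=542, 546^16=372, 546^32=23, 546^64=529, 546^128=1452, 546^256=1216, 546^512=27, 546^1024=729, 546^2048=1335, 546^4096=202, 546^8192=796, 546^16384=156, 546^32768=998, 546^65536=805, 546^131072=1229, 546^262144=139, 546^524288=984; 546^693190 = 546^2 * 546^4 * 546^64 * 546^128 * 546^256 * 546^512 * 546^4096 * 546^32768 * 546^131072 * 546^524288 = 192 (mod 1667); answer 192
Part II: S1 = 192; c = 6; cross terms: (-29*6 - -6*-21)=-300, (-6*17 - 18*6)=-210, (18*28 - -26*17)=946, (-26*-21 - -29*28)=1358; twice the area = |1794| = 1794; area = 897; boundary points = 1 + 1 + 11 + 1 = 14; strictly interior points = area - boundary/2 + 1 = 891; answer 891
Part III: S2 = 891; r = -5; remainder = value at the root: 1*(-5)^3 - 7*(-5)^2 + 5*(-5)^1 - 9 = (-125) + (-175) + (-25) + (-9) = -334; answer -334

-334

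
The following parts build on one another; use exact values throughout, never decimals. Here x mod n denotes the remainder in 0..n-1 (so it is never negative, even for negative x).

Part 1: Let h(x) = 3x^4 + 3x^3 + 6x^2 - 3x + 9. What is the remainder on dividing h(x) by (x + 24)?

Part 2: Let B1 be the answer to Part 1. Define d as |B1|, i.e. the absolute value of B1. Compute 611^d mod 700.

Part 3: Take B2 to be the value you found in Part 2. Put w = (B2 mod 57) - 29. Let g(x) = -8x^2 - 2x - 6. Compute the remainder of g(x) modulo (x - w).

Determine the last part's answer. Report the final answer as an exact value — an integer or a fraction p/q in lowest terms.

-4956

Part 1: remainder = value at the root: 3*(-24)^4 + 3*(-24)^3 + 6*(-24)^2 - 3*(-24)^1 + 9 = (995328) + (-41472) + (3456) + (72) + (9) = 957393; answer 957393
Part 2: B1 = 957393; d = 957393; squarings mod 700: 611^1=611, 611^2=221, 611^4=541, 611^8=81, 611^16=261, 611^32=221, 611^64=541, 611^128=81, 611^256=261, 611^512=221, 611^1024=541, 611^2048=81, 611^4096=261, 611^8192=221, 611^16384=541, 611^32768=81, 611^65536=261, 611^131072=221, 611^262144=541, 611^524288=81; 611^957393 = 611^1 * 611^16 * 611^64 * 611^128 * 611^256 * 611^512 * 611^2048 * 611^4096 * 611^32768 * 611^131072 * 611^262144 * 611^524288 = 631 (mod 700); answer 631
Part 3: B2 = 631; w = -25; remainder = value at the root: -8*(-25)^2 - 2*(-25)^1 - 6 = (-5000) + (50) + (-6) = -4956; answer -4956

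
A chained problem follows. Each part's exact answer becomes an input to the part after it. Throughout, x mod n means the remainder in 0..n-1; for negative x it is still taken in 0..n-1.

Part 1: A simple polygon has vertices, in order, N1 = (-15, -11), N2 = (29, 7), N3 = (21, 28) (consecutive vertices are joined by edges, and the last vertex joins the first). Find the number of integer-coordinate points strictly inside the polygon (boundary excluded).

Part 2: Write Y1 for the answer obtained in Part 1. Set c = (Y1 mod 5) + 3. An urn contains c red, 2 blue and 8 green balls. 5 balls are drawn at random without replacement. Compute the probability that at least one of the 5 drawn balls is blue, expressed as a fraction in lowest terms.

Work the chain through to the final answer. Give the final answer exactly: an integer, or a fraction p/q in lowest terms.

Part 1: cross terms: (-15*7 - 29*-11)=214, (29*28 - 21*7)=665, (21*-11 - -15*28)=189; twice the area = |1068| = 1068; area = 534; boundary points = 2 + 1 + 3 = 6; strictly interior points = area - boundary/2 + 1 = 532; answer 532
Part 2: Y1 = 532; c = 5; total draws C(15,5) = 3003; complement C(13,5) = 1287; favorable 3003 - 1287 = 1716; P = 4/7; answer 4/7

4/7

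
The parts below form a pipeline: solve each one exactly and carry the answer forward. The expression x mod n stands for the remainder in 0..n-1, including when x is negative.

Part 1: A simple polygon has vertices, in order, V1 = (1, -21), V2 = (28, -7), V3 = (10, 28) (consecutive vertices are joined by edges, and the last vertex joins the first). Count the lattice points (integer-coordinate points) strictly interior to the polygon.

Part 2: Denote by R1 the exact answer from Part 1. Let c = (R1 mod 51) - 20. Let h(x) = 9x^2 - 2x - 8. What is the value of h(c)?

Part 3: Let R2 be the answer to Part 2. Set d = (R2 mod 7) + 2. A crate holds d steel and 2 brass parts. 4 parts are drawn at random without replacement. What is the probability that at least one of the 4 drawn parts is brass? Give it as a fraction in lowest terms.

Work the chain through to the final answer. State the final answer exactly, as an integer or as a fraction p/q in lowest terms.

Part 1: cross terms: (1*-7 - 28*-21)=581, (28*28 - 10*-7)=854, (10*-21 - 1*28)=-238; twice the area = |1197| = 1197; area = 1197/2; boundary points = 1 + 1 + 1 = 3; strictly interior points = area - boundary/2 + 1 = 598; answer 598
Part 2: R1 = 598; c = 17; 9*(17)^2 - 2*(17)^1 - 8 = (2601) + (-34) + (-8) = 2559; answer 2559
Part 3: R2 = 2559; d = 6; total draws C(8,4) = 70; complement C(6,4) = 15; favorable 70 - 15 = 55; P = 11/14; answer 11/14

11/14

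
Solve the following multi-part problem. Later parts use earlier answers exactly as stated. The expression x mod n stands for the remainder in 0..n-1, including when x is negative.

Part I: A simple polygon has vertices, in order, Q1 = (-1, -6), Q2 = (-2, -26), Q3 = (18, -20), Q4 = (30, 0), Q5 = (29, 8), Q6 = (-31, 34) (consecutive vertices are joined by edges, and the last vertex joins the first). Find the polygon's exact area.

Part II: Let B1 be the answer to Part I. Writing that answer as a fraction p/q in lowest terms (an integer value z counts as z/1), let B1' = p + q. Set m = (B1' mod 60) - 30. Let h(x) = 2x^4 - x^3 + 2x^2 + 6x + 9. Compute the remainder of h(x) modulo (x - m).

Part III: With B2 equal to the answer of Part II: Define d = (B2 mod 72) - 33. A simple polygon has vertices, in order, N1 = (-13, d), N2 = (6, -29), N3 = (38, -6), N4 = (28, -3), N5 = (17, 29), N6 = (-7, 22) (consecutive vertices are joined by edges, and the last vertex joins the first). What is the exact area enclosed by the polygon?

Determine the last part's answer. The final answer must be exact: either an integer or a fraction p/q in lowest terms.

Part I: cross terms: (-1*-26 - -2*-6)=14, (-2*-20 - 18*-26)=508, (18*0 - 30*-20)=600, (30*8 - 29*0)=240, (29*34 - -31*8)=1234, (-31*-6 - -1*34)=220; twice the area = |2816| = 2816; area = 1408; answer 1408
Part II: B1 = 1408; threaded value p + q = 1409; m = -1; remainder = value at the root: 2*(-1)^4 - 1*(-1)^3 + 2*(-1)^2 + 6*(-1)^1 + 9 = (2) + (1) + (2) + (-6) + (9) = 8; answer 8
Part III: B2 = 8; d = -25; cross terms: (-13*-29 - 6*-25)=527, (6*-6 - 38*-29)=1066, (38*-3 - 28*-6)=54, (28*29 - 17*-3)=863, (17*22 - -7*29)=577, (-7*-25 - -13*22)=461; twice the area = |3548| = 3548; area = 1774; answer 1774

1774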